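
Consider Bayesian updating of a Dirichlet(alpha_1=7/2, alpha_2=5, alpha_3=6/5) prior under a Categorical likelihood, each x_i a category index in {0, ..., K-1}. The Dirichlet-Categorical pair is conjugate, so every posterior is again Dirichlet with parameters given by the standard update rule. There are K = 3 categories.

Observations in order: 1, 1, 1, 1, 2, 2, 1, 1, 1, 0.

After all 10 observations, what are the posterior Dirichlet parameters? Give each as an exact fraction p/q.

obs 1: x=1 → posterior Dirichlet(7/2, 6, 6/5)
obs 2: x=1 → posterior Dirichlet(7/2, 7, 6/5)
obs 3: x=1 → posterior Dirichlet(7/2, 8, 6/5)
obs 4: x=1 → posterior Dirichlet(7/2, 9, 6/5)
obs 5: x=2 → posterior Dirichlet(7/2, 9, 11/5)
obs 6: x=2 → posterior Dirichlet(7/2, 9, 16/5)
obs 7: x=1 → posterior Dirichlet(7/2, 10, 16/5)
obs 8: x=1 → posterior Dirichlet(7/2, 11, 16/5)
obs 9: x=1 → posterior Dirichlet(7/2, 12, 16/5)
obs 10: x=0 → posterior Dirichlet(9/2, 12, 16/5)

alpha_1=9/2, alpha_2=12, alpha_3=16/5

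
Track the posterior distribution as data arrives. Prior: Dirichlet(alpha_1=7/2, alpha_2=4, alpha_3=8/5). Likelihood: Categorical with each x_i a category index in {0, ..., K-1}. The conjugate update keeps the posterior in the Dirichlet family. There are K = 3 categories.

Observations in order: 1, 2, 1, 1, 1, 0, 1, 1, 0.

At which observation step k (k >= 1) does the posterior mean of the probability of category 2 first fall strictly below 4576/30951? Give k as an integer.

obs 1: x=1 → posterior Dirichlet(7/2, 5, 8/5)
obs 2: x=2 → posterior Dirichlet(7/2, 5, 13/5)
obs 3: x=1 → posterior Dirichlet(7/2, 6, 13/5)
obs 4: x=1 → posterior Dirichlet(7/2, 7, 13/5)
obs 5: x=1 → posterior Dirichlet(7/2, 8, 13/5)
obs 6: x=0 → posterior Dirichlet(9/2, 8, 13/5)
obs 7: x=1 → posterior Dirichlet(9/2, 9, 13/5)
obs 8: x=1 → posterior Dirichlet(9/2, 10, 13/5)
obs 9: x=0 → posterior Dirichlet(11/2, 10, 13/5)

k = 9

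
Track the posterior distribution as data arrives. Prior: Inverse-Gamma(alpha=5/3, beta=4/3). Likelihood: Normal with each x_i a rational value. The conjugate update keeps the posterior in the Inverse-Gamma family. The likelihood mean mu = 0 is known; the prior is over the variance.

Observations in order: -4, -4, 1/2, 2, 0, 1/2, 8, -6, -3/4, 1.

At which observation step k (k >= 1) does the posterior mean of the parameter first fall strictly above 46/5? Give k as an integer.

obs 1: x=-4 → posterior Inverse-Gamma(13/6, 28/3)
obs 2: x=-4 → posterior Inverse-Gamma(8/3, 52/3)
obs 3: x=1/2 → posterior Inverse-Gamma(19/6, 419/24)
obs 4: x=2 → posterior Inverse-Gamma(11/3, 467/24)
obs 5: x=0 → posterior Inverse-Gamma(25/6, 467/24)
obs 6: x=1/2 → posterior Inverse-Gamma(14/3, 235/12)
obs 7: x=8 → posterior Inverse-Gamma(31/6, 619/12)
obs 8: x=-6 → posterior Inverse-Gamma(17/3, 835/12)
obs 9: x=-3/4 → posterior Inverse-Gamma(37/6, 6707/96)
obs 10: x=1 → posterior Inverse-Gamma(20/3, 6755/96)

k = 2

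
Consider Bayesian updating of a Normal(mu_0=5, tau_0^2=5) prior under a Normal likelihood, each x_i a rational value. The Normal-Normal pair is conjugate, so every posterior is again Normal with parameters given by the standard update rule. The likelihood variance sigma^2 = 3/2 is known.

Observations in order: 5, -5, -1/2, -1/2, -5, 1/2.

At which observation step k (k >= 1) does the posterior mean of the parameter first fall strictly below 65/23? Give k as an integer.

k = 2

obs 1: x=5 → posterior Normal(5, 15/13)
obs 2: x=-5 → posterior Normal(15/23, 15/23)
obs 3: x=-1/2 → posterior Normal(10/33, 5/11)
obs 4: x=-1/2 → posterior Normal(5/43, 15/43)
obs 5: x=-5 → posterior Normal(-45/53, 15/53)
obs 6: x=1/2 → posterior Normal(-40/63, 5/21)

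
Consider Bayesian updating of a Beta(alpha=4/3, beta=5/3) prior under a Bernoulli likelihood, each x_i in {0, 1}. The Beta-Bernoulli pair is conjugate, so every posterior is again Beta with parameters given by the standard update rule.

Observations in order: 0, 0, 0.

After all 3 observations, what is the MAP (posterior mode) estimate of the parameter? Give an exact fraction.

1/12

obs 1: x=0 → posterior Beta(4/3, 8/3)
obs 2: x=0 → posterior Beta(4/3, 11/3)
obs 3: x=0 → posterior Beta(4/3, 14/3)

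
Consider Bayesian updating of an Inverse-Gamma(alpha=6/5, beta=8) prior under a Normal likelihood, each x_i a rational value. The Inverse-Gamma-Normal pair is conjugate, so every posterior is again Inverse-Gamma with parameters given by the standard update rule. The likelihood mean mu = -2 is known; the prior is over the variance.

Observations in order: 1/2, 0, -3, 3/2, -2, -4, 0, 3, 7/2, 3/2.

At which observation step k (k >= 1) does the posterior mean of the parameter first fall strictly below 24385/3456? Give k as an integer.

k = 6

obs 1: x=1/2 → posterior Inverse-Gamma(17/10, 89/8)
obs 2: x=0 → posterior Inverse-Gamma(11/5, 105/8)
obs 3: x=-3 → posterior Inverse-Gamma(27/10, 109/8)
obs 4: x=3/2 → posterior Inverse-Gamma(16/5, 79/4)
obs 5: x=-2 → posterior Inverse-Gamma(37/10, 79/4)
obs 6: x=-4 → posterior Inverse-Gamma(21/5, 87/4)
obs 7: x=0 → posterior Inverse-Gamma(47/10, 95/4)
obs 8: x=3 → posterior Inverse-Gamma(26/5, 145/4)
obs 9: x=7/2 → posterior Inverse-Gamma(57/10, 411/8)
obs 10: x=3/2 → posterior Inverse-Gamma(31/5, 115/2)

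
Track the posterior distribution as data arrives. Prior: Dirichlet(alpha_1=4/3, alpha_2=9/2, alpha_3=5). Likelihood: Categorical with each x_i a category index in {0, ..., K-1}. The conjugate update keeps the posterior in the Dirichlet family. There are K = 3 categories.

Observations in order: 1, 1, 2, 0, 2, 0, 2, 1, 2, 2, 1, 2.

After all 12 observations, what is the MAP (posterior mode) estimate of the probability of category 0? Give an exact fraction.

obs 1: x=1 → posterior Dirichlet(4/3, 11/2, 5)
obs 2: x=1 → posterior Dirichlet(4/3, 13/2, 5)
obs 3: x=2 → posterior Dirichlet(4/3, 13/2, 6)
obs 4: x=0 → posterior Dirichlet(7/3, 13/2, 6)
obs 5: x=2 → posterior Dirichlet(7/3, 13/2, 7)
obs 6: x=0 → posterior Dirichlet(10/3, 13/2, 7)
obs 7: x=2 → posterior Dirichlet(10/3, 13/2, 8)
obs 8: x=1 → posterior Dirichlet(10/3, 15/2, 8)
obs 9: x=2 → posterior Dirichlet(10/3, 15/2, 9)
obs 10: x=2 → posterior Dirichlet(10/3, 15/2, 10)
obs 11: x=1 → posterior Dirichlet(10/3, 17/2, 10)
obs 12: x=2 → posterior Dirichlet(10/3, 17/2, 11)

2/17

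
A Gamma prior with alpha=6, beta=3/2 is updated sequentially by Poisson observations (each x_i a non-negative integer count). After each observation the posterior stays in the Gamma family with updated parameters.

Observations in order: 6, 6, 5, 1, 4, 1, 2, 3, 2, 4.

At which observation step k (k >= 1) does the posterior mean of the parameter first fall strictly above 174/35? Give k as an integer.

obs 1: x=6 → posterior Gamma(12, 5/2)
obs 2: x=6 → posterior Gamma(18, 7/2)
obs 3: x=5 → posterior Gamma(23, 9/2)
obs 4: x=1 → posterior Gamma(24, 11/2)
obs 5: x=4 → posterior Gamma(28, 13/2)
obs 6: x=1 → posterior Gamma(29, 15/2)
obs 7: x=2 → posterior Gamma(31, 17/2)
obs 8: x=3 → posterior Gamma(34, 19/2)
obs 9: x=2 → posterior Gamma(36, 21/2)
obs 10: x=4 → posterior Gamma(40, 23/2)

k = 2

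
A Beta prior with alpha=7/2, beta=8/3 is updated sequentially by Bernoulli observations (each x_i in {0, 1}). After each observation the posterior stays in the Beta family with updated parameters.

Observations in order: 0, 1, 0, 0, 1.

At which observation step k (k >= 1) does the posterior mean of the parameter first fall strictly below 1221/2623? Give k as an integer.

obs 1: x=0 → posterior Beta(7/2, 11/3)
obs 2: x=1 → posterior Beta(9/2, 11/3)
obs 3: x=0 → posterior Beta(9/2, 14/3)
obs 4: x=0 → posterior Beta(9/2, 17/3)
obs 5: x=1 → posterior Beta(11/2, 17/3)

k = 4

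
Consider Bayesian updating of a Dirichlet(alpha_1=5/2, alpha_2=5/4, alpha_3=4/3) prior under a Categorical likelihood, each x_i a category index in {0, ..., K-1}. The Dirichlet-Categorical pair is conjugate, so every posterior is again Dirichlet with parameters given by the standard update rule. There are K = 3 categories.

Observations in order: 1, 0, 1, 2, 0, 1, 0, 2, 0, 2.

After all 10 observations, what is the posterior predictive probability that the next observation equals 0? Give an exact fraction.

obs 1: x=1 → posterior Dirichlet(5/2, 9/4, 4/3)
obs 2: x=0 → posterior Dirichlet(7/2, 9/4, 4/3)
obs 3: x=1 → posterior Dirichlet(7/2, 13/4, 4/3)
obs 4: x=2 → posterior Dirichlet(7/2, 13/4, 7/3)
obs 5: x=0 → posterior Dirichlet(9/2, 13/4, 7/3)
obs 6: x=1 → posterior Dirichlet(9/2, 17/4, 7/3)
obs 7: x=0 → posterior Dirichlet(11/2, 17/4, 7/3)
obs 8: x=2 → posterior Dirichlet(11/2, 17/4, 10/3)
obs 9: x=0 → posterior Dirichlet(13/2, 17/4, 10/3)
obs 10: x=2 → posterior Dirichlet(13/2, 17/4, 13/3)

78/181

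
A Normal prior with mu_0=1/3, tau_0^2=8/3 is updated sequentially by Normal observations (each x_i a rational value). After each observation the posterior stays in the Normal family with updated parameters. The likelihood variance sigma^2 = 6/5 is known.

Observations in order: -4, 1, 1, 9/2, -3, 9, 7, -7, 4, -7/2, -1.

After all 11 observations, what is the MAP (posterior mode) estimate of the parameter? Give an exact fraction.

obs 1: x=-4 → posterior Normal(-77/29, 24/29)
obs 2: x=1 → posterior Normal(-57/49, 24/49)
obs 3: x=1 → posterior Normal(-37/69, 8/23)
obs 4: x=9/2 → posterior Normal(53/89, 24/89)
obs 5: x=-3 → posterior Normal(-7/109, 24/109)
obs 6: x=9 → posterior Normal(173/129, 8/43)
obs 7: x=7 → posterior Normal(313/149, 24/149)
obs 8: x=-7 → posterior Normal(173/169, 24/169)
obs 9: x=4 → posterior Normal(253/189, 8/63)
obs 10: x=-7/2 → posterior Normal(183/209, 24/209)
obs 11: x=-1 → posterior Normal(163/229, 24/229)

163/229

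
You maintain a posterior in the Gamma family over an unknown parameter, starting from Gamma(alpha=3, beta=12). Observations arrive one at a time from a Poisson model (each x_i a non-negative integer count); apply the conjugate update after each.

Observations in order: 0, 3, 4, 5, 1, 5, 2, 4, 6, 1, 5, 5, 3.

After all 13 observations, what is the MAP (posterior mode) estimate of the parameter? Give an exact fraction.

46/25

obs 1: x=0 → posterior Gamma(3, 13)
obs 2: x=3 → posterior Gamma(6, 14)
obs 3: x=4 → posterior Gamma(10, 15)
obs 4: x=5 → posterior Gamma(15, 16)
obs 5: x=1 → posterior Gamma(16, 17)
obs 6: x=5 → posterior Gamma(21, 18)
obs 7: x=2 → posterior Gamma(23, 19)
obs 8: x=4 → posterior Gamma(27, 20)
obs 9: x=6 → posterior Gamma(33, 21)
obs 10: x=1 → posterior Gamma(34, 22)
obs 11: x=5 → posterior Gamma(39, 23)
obs 12: x=5 → posterior Gamma(44, 24)
obs 13: x=3 → posterior Gamma(47, 25)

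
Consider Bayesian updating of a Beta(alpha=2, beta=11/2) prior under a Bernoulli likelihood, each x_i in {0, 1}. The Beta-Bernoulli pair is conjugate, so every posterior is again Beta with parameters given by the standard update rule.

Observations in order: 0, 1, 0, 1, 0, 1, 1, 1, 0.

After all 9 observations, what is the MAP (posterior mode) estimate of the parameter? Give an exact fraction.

12/29

obs 1: x=0 → posterior Beta(2, 13/2)
obs 2: x=1 → posterior Beta(3, 13/2)
obs 3: x=0 → posterior Beta(3, 15/2)
obs 4: x=1 → posterior Beta(4, 15/2)
obs 5: x=0 → posterior Beta(4, 17/2)
obs 6: x=1 → posterior Beta(5, 17/2)
obs 7: x=1 → posterior Beta(6, 17/2)
obs 8: x=1 → posterior Beta(7, 17/2)
obs 9: x=0 → posterior Beta(7, 19/2)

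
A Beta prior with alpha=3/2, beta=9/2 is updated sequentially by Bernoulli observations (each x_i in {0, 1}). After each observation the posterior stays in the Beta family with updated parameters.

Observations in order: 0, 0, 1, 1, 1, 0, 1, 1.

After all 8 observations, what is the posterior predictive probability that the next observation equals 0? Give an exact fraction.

obs 1: x=0 → posterior Beta(3/2, 11/2)
obs 2: x=0 → posterior Beta(3/2, 13/2)
obs 3: x=1 → posterior Beta(5/2, 13/2)
obs 4: x=1 → posterior Beta(7/2, 13/2)
obs 5: x=1 → posterior Beta(9/2, 13/2)
obs 6: x=0 → posterior Beta(9/2, 15/2)
obs 7: x=1 → posterior Beta(11/2, 15/2)
obs 8: x=1 → posterior Beta(13/2, 15/2)

15/28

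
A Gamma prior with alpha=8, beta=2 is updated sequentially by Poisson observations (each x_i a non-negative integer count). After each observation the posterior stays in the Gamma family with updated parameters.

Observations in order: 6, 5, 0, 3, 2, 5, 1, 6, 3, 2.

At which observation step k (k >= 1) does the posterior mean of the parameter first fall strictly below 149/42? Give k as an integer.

obs 1: x=6 → posterior Gamma(14, 3)
obs 2: x=5 → posterior Gamma(19, 4)
obs 3: x=0 → posterior Gamma(19, 5)
obs 4: x=3 → posterior Gamma(22, 6)
obs 5: x=2 → posterior Gamma(24, 7)
obs 6: x=5 → posterior Gamma(29, 8)
obs 7: x=1 → posterior Gamma(30, 9)
obs 8: x=6 → posterior Gamma(36, 10)
obs 9: x=3 → posterior Gamma(39, 11)
obs 10: x=2 → posterior Gamma(41, 12)

k = 5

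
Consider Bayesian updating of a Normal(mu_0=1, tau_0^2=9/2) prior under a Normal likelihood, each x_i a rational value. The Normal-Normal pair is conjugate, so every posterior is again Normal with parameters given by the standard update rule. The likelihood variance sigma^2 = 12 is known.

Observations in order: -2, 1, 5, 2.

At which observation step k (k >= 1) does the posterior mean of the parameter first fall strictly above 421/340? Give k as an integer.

k = 4

obs 1: x=-2 → posterior Normal(2/11, 36/11)
obs 2: x=1 → posterior Normal(5/14, 18/7)
obs 3: x=5 → posterior Normal(20/17, 36/17)
obs 4: x=2 → posterior Normal(13/10, 9/5)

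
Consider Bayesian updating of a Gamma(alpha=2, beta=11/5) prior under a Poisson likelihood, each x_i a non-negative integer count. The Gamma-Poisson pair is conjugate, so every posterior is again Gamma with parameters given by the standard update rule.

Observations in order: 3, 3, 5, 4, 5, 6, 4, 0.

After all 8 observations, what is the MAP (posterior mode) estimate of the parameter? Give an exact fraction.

155/51

obs 1: x=3 → posterior Gamma(5, 16/5)
obs 2: x=3 → posterior Gamma(8, 21/5)
obs 3: x=5 → posterior Gamma(13, 26/5)
obs 4: x=4 → posterior Gamma(17, 31/5)
obs 5: x=5 → posterior Gamma(22, 36/5)
obs 6: x=6 → posterior Gamma(28, 41/5)
obs 7: x=4 → posterior Gamma(32, 46/5)
obs 8: x=0 → posterior Gamma(32, 51/5)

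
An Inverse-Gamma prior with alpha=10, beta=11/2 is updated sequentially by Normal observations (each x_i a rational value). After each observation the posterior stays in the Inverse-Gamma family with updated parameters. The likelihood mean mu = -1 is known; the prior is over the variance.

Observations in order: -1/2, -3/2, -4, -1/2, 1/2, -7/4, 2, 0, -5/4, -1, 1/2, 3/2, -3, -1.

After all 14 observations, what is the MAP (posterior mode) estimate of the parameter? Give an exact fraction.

obs 1: x=-1/2 → posterior Inverse-Gamma(21/2, 45/8)
obs 2: x=-3/2 → posterior Inverse-Gamma(11, 23/4)
obs 3: x=-4 → posterior Inverse-Gamma(23/2, 41/4)
obs 4: x=-1/2 → posterior Inverse-Gamma(12, 83/8)
obs 5: x=1/2 → posterior Inverse-Gamma(25/2, 23/2)
obs 6: x=-7/4 → posterior Inverse-Gamma(13, 377/32)
obs 7: x=2 → posterior Inverse-Gamma(27/2, 521/32)
obs 8: x=0 → posterior Inverse-Gamma(14, 537/32)
obs 9: x=-5/4 → posterior Inverse-Gamma(29/2, 269/16)
obs 10: x=-1 → posterior Inverse-Gamma(15, 269/16)
obs 11: x=1/2 → posterior Inverse-Gamma(31/2, 287/16)
obs 12: x=3/2 → posterior Inverse-Gamma(16, 337/16)
obs 13: x=-3 → posterior Inverse-Gamma(33/2, 369/16)
obs 14: x=-1 → posterior Inverse-Gamma(17, 369/16)

41/32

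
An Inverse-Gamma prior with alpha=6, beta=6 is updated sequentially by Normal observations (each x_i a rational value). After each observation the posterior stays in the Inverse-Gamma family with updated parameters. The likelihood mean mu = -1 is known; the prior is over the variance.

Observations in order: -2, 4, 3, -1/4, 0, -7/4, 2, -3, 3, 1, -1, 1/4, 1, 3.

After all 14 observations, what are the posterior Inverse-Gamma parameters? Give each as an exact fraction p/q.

obs 1: x=-2 → posterior Inverse-Gamma(13/2, 13/2)
obs 2: x=4 → posterior Inverse-Gamma(7, 19)
obs 3: x=3 → posterior Inverse-Gamma(15/2, 27)
obs 4: x=-1/4 → posterior Inverse-Gamma(8, 873/32)
obs 5: x=0 → posterior Inverse-Gamma(17/2, 889/32)
obs 6: x=-7/4 → posterior Inverse-Gamma(9, 449/16)
obs 7: x=2 → posterior Inverse-Gamma(19/2, 521/16)
obs 8: x=-3 → posterior Inverse-Gamma(10, 553/16)
obs 9: x=3 → posterior Inverse-Gamma(21/2, 681/16)
obs 10: x=1 → posterior Inverse-Gamma(11, 713/16)
obs 11: x=-1 → posterior Inverse-Gamma(23/2, 713/16)
obs 12: x=1/4 → posterior Inverse-Gamma(12, 1451/32)
obs 13: x=1 → posterior Inverse-Gamma(25/2, 1515/32)
obs 14: x=3 → posterior Inverse-Gamma(13, 1771/32)

alpha=13, beta=1771/32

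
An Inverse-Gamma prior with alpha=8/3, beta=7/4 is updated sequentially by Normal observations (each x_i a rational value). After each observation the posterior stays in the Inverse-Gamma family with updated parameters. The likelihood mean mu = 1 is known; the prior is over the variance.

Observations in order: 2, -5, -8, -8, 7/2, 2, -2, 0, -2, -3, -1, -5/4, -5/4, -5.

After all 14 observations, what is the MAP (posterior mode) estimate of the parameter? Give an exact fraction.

7077/512

obs 1: x=2 → posterior Inverse-Gamma(19/6, 9/4)
obs 2: x=-5 → posterior Inverse-Gamma(11/3, 81/4)
obs 3: x=-8 → posterior Inverse-Gamma(25/6, 243/4)
obs 4: x=-8 → posterior Inverse-Gamma(14/3, 405/4)
obs 5: x=7/2 → posterior Inverse-Gamma(31/6, 835/8)
obs 6: x=2 → posterior Inverse-Gamma(17/3, 839/8)
obs 7: x=-2 → posterior Inverse-Gamma(37/6, 875/8)
obs 8: x=0 → posterior Inverse-Gamma(20/3, 879/8)
obs 9: x=-2 → posterior Inverse-Gamma(43/6, 915/8)
obs 10: x=-3 → posterior Inverse-Gamma(23/3, 979/8)
obs 11: x=-1 → posterior Inverse-Gamma(49/6, 995/8)
obs 12: x=-5/4 → posterior Inverse-Gamma(26/3, 4061/32)
obs 13: x=-5/4 → posterior Inverse-Gamma(55/6, 2071/16)
obs 14: x=-5 → posterior Inverse-Gamma(29/3, 2359/16)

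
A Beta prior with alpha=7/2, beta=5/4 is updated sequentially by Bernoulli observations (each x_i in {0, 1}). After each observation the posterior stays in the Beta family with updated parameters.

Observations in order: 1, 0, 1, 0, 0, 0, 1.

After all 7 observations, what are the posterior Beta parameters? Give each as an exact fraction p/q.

alpha=13/2, beta=21/4

obs 1: x=1 → posterior Beta(9/2, 5/4)
obs 2: x=0 → posterior Beta(9/2, 9/4)
obs 3: x=1 → posterior Beta(11/2, 9/4)
obs 4: x=0 → posterior Beta(11/2, 13/4)
obs 5: x=0 → posterior Beta(11/2, 17/4)
obs 6: x=0 → posterior Beta(11/2, 21/4)
obs 7: x=1 → posterior Beta(13/2, 21/4)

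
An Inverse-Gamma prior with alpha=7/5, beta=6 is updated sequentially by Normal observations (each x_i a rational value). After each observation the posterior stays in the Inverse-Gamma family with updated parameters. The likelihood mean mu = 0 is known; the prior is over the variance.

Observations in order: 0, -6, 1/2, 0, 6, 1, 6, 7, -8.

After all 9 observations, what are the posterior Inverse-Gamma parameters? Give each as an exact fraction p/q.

alpha=59/10, beta=937/8

obs 1: x=0 → posterior Inverse-Gamma(19/10, 6)
obs 2: x=-6 → posterior Inverse-Gamma(12/5, 24)
obs 3: x=1/2 → posterior Inverse-Gamma(29/10, 193/8)
obs 4: x=0 → posterior Inverse-Gamma(17/5, 193/8)
obs 5: x=6 → posterior Inverse-Gamma(39/10, 337/8)
obs 6: x=1 → posterior Inverse-Gamma(22/5, 341/8)
obs 7: x=6 → posterior Inverse-Gamma(49/10, 485/8)
obs 8: x=7 → posterior Inverse-Gamma(27/5, 681/8)
obs 9: x=-8 → posterior Inverse-Gamma(59/10, 937/8)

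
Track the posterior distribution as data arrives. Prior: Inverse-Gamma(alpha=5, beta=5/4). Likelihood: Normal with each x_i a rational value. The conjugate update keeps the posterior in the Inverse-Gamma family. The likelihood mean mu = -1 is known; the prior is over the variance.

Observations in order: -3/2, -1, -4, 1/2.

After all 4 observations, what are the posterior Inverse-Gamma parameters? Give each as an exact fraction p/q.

obs 1: x=-3/2 → posterior Inverse-Gamma(11/2, 11/8)
obs 2: x=-1 → posterior Inverse-Gamma(6, 11/8)
obs 3: x=-4 → posterior Inverse-Gamma(13/2, 47/8)
obs 4: x=1/2 → posterior Inverse-Gamma(7, 7)

alpha=7, beta=7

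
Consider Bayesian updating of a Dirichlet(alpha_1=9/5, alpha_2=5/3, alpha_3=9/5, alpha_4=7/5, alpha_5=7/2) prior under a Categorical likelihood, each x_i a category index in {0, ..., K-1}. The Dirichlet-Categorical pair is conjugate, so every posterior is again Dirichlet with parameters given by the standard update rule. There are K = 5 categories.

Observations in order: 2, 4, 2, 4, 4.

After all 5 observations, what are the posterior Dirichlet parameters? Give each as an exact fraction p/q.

obs 1: x=2 → posterior Dirichlet(9/5, 5/3, 14/5, 7/5, 7/2)
obs 2: x=4 → posterior Dirichlet(9/5, 5/3, 14/5, 7/5, 9/2)
obs 3: x=2 → posterior Dirichlet(9/5, 5/3, 19/5, 7/5, 9/2)
obs 4: x=4 → posterior Dirichlet(9/5, 5/3, 19/5, 7/5, 11/2)
obs 5: x=4 → posterior Dirichlet(9/5, 5/3, 19/5, 7/5, 13/2)

alpha_1=9/5, alpha_2=5/3, alpha_3=19/5, alpha_4=7/5, alpha_5=13/2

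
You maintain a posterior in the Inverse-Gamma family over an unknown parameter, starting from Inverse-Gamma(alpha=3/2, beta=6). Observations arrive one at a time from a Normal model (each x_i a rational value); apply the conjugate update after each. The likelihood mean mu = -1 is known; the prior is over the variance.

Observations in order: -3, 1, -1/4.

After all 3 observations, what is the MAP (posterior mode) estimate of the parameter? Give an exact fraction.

obs 1: x=-3 → posterior Inverse-Gamma(2, 8)
obs 2: x=1 → posterior Inverse-Gamma(5/2, 10)
obs 3: x=-1/4 → posterior Inverse-Gamma(3, 329/32)

329/128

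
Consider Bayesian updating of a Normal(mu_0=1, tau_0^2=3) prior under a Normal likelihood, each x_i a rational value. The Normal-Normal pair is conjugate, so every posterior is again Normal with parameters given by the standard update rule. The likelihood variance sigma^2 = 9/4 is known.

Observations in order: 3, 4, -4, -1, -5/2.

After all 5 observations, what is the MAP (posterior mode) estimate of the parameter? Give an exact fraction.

1/23

obs 1: x=3 → posterior Normal(15/7, 9/7)
obs 2: x=4 → posterior Normal(31/11, 9/11)
obs 3: x=-4 → posterior Normal(1, 3/5)
obs 4: x=-1 → posterior Normal(11/19, 9/19)
obs 5: x=-5/2 → posterior Normal(1/23, 9/23)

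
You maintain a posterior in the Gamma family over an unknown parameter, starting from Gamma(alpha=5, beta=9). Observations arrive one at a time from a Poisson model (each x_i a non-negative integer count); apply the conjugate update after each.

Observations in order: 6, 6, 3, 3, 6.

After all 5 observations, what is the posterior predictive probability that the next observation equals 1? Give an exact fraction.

obs 1: x=6 → posterior Gamma(11, 10)
obs 2: x=6 → posterior Gamma(17, 11)
obs 3: x=3 → posterior Gamma(20, 12)
obs 4: x=3 → posterior Gamma(23, 13)
obs 5: x=6 → posterior Gamma(29, 14)

50131538450646661945449291433639936/191751059232884086668491363525390625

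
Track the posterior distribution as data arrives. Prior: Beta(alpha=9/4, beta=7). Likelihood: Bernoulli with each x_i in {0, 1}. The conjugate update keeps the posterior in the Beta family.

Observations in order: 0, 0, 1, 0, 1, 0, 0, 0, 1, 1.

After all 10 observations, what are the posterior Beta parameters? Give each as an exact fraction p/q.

alpha=25/4, beta=13

obs 1: x=0 → posterior Beta(9/4, 8)
obs 2: x=0 → posterior Beta(9/4, 9)
obs 3: x=1 → posterior Beta(13/4, 9)
obs 4: x=0 → posterior Beta(13/4, 10)
obs 5: x=1 → posterior Beta(17/4, 10)
obs 6: x=0 → posterior Beta(17/4, 11)
obs 7: x=0 → posterior Beta(17/4, 12)
obs 8: x=0 → posterior Beta(17/4, 13)
obs 9: x=1 → posterior Beta(21/4, 13)
obs 10: x=1 → posterior Beta(25/4, 13)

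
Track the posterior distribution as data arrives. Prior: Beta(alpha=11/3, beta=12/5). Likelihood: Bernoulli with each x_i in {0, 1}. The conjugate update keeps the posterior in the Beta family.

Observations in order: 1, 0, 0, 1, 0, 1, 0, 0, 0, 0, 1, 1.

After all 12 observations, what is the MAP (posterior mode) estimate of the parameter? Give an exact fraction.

115/241

obs 1: x=1 → posterior Beta(14/3, 12/5)
obs 2: x=0 → posterior Beta(14/3, 17/5)
obs 3: x=0 → posterior Beta(14/3, 22/5)
obs 4: x=1 → posterior Beta(17/3, 22/5)
obs 5: x=0 → posterior Beta(17/3, 27/5)
obs 6: x=1 → posterior Beta(20/3, 27/5)
obs 7: x=0 → posterior Beta(20/3, 32/5)
obs 8: x=0 → posterior Beta(20/3, 37/5)
obs 9: x=0 → posterior Beta(20/3, 42/5)
obs 10: x=0 → posterior Beta(20/3, 47/5)
obs 11: x=1 → posterior Beta(23/3, 47/5)
obs 12: x=1 → posterior Beta(26/3, 47/5)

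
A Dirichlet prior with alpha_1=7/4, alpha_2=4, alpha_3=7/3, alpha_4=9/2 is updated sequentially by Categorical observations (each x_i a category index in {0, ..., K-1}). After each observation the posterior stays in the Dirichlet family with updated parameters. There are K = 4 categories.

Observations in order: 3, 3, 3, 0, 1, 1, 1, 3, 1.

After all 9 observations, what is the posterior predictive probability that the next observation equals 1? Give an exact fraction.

obs 1: x=3 → posterior Dirichlet(7/4, 4, 7/3, 11/2)
obs 2: x=3 → posterior Dirichlet(7/4, 4, 7/3, 13/2)
obs 3: x=3 → posterior Dirichlet(7/4, 4, 7/3, 15/2)
obs 4: x=0 → posterior Dirichlet(11/4, 4, 7/3, 15/2)
obs 5: x=1 → posterior Dirichlet(11/4, 5, 7/3, 15/2)
obs 6: x=1 → posterior Dirichlet(11/4, 6, 7/3, 15/2)
obs 7: x=1 → posterior Dirichlet(11/4, 7, 7/3, 15/2)
obs 8: x=3 → posterior Dirichlet(11/4, 7, 7/3, 17/2)
obs 9: x=1 → posterior Dirichlet(11/4, 8, 7/3, 17/2)

96/259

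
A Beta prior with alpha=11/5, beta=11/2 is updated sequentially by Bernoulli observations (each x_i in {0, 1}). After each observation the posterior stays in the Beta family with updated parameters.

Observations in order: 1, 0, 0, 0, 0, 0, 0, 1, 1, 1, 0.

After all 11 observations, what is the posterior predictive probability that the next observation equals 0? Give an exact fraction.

obs 1: x=1 → posterior Beta(16/5, 11/2)
obs 2: x=0 → posterior Beta(16/5, 13/2)
obs 3: x=0 → posterior Beta(16/5, 15/2)
obs 4: x=0 → posterior Beta(16/5, 17/2)
obs 5: x=0 → posterior Beta(16/5, 19/2)
obs 6: x=0 → posterior Beta(16/5, 21/2)
obs 7: x=0 → posterior Beta(16/5, 23/2)
obs 8: x=1 → posterior Beta(21/5, 23/2)
obs 9: x=1 → posterior Beta(26/5, 23/2)
obs 10: x=1 → posterior Beta(31/5, 23/2)
obs 11: x=0 → posterior Beta(31/5, 25/2)

125/187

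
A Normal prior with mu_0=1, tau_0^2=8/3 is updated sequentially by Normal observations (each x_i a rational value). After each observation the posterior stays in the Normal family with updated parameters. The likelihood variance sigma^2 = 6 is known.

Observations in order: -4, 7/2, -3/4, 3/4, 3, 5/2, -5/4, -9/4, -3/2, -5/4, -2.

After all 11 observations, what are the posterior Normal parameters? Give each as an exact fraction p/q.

mu_0=-4/53, tau_0^2=24/53

obs 1: x=-4 → posterior Normal(-7/13, 24/13)
obs 2: x=7/2 → posterior Normal(7/17, 24/17)
obs 3: x=-3/4 → posterior Normal(4/21, 8/7)
obs 4: x=3/4 → posterior Normal(7/25, 24/25)
obs 5: x=3 → posterior Normal(19/29, 24/29)
obs 6: x=5/2 → posterior Normal(29/33, 8/11)
obs 7: x=-5/4 → posterior Normal(24/37, 24/37)
obs 8: x=-9/4 → posterior Normal(15/41, 24/41)
obs 9: x=-3/2 → posterior Normal(1/5, 8/15)
obs 10: x=-5/4 → posterior Normal(4/49, 24/49)
obs 11: x=-2 → posterior Normal(-4/53, 24/53)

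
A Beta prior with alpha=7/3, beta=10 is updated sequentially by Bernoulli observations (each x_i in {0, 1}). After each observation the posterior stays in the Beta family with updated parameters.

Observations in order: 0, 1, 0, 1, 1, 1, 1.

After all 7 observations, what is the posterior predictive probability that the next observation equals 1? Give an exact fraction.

11/29

obs 1: x=0 → posterior Beta(7/3, 11)
obs 2: x=1 → posterior Beta(10/3, 11)
obs 3: x=0 → posterior Beta(10/3, 12)
obs 4: x=1 → posterior Beta(13/3, 12)
obs 5: x=1 → posterior Beta(16/3, 12)
obs 6: x=1 → posterior Beta(19/3, 12)
obs 7: x=1 → posterior Beta(22/3, 12)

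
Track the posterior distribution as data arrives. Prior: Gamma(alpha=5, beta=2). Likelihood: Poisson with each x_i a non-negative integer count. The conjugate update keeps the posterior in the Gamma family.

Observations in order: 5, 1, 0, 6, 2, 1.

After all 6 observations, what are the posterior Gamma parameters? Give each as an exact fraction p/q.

alpha=20, beta=8

obs 1: x=5 → posterior Gamma(10, 3)
obs 2: x=1 → posterior Gamma(11, 4)
obs 3: x=0 → posterior Gamma(11, 5)
obs 4: x=6 → posterior Gamma(17, 6)
obs 5: x=2 → posterior Gamma(19, 7)
obs 6: x=1 → posterior Gamma(20, 8)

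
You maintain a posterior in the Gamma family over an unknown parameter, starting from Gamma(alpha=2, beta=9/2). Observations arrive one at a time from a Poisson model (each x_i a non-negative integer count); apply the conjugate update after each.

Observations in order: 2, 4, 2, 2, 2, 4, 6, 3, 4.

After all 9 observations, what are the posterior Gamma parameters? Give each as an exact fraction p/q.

obs 1: x=2 → posterior Gamma(4, 11/2)
obs 2: x=4 → posterior Gamma(8, 13/2)
obs 3: x=2 → posterior Gamma(10, 15/2)
obs 4: x=2 → posterior Gamma(12, 17/2)
obs 5: x=2 → posterior Gamma(14, 19/2)
obs 6: x=4 → posterior Gamma(18, 21/2)
obs 7: x=6 → posterior Gamma(24, 23/2)
obs 8: x=3 → posterior Gamma(27, 25/2)
obs 9: x=4 → posterior Gamma(31, 27/2)

alpha=31, beta=27/2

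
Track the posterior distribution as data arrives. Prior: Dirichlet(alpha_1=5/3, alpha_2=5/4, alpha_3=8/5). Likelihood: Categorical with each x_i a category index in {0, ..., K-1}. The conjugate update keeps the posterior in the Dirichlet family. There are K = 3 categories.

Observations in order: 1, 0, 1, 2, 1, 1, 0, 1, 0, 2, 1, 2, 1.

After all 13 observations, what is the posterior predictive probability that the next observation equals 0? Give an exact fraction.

280/1051

obs 1: x=1 → posterior Dirichlet(5/3, 9/4, 8/5)
obs 2: x=0 → posterior Dirichlet(8/3, 9/4, 8/5)
obs 3: x=1 → posterior Dirichlet(8/3, 13/4, 8/5)
obs 4: x=2 → posterior Dirichlet(8/3, 13/4, 13/5)
obs 5: x=1 → posterior Dirichlet(8/3, 17/4, 13/5)
obs 6: x=1 → posterior Dirichlet(8/3, 21/4, 13/5)
obs 7: x=0 → posterior Dirichlet(11/3, 21/4, 13/5)
obs 8: x=1 → posterior Dirichlet(11/3, 25/4, 13/5)
obs 9: x=0 → posterior Dirichlet(14/3, 25/4, 13/5)
obs 10: x=2 → posterior Dirichlet(14/3, 25/4, 18/5)
obs 11: x=1 → posterior Dirichlet(14/3, 29/4, 18/5)
obs 12: x=2 → posterior Dirichlet(14/3, 29/4, 23/5)
obs 13: x=1 → posterior Dirichlet(14/3, 33/4, 23/5)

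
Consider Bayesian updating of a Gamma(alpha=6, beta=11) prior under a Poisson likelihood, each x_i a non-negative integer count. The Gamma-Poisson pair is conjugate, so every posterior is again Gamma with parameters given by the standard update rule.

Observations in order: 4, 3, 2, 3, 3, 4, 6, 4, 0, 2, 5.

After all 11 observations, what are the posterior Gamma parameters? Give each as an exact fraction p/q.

obs 1: x=4 → posterior Gamma(10, 12)
obs 2: x=3 → posterior Gamma(13, 13)
obs 3: x=2 → posterior Gamma(15, 14)
obs 4: x=3 → posterior Gamma(18, 15)
obs 5: x=3 → posterior Gamma(21, 16)
obs 6: x=4 → posterior Gamma(25, 17)
obs 7: x=6 → posterior Gamma(31, 18)
obs 8: x=4 → posterior Gamma(35, 19)
obs 9: x=0 → posterior Gamma(35, 20)
obs 10: x=2 → posterior Gamma(37, 21)
obs 11: x=5 → posterior Gamma(42, 22)

alpha=42, beta=22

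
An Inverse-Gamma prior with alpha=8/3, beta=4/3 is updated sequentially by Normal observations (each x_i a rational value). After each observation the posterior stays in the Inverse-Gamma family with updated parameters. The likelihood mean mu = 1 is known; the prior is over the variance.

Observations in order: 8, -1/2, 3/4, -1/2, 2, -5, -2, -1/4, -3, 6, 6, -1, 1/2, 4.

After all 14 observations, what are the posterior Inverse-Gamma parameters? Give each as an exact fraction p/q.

alpha=29/3, beta=4393/48

obs 1: x=8 → posterior Inverse-Gamma(19/6, 155/6)
obs 2: x=-1/2 → posterior Inverse-Gamma(11/3, 647/24)
obs 3: x=3/4 → posterior Inverse-Gamma(25/6, 2591/96)
obs 4: x=-1/2 → posterior Inverse-Gamma(14/3, 2699/96)
obs 5: x=2 → posterior Inverse-Gamma(31/6, 2747/96)
obs 6: x=-5 → posterior Inverse-Gamma(17/3, 4475/96)
obs 7: x=-2 → posterior Inverse-Gamma(37/6, 4907/96)
obs 8: x=-1/4 → posterior Inverse-Gamma(20/3, 2491/48)
obs 9: x=-3 → posterior Inverse-Gamma(43/6, 2875/48)
obs 10: x=6 → posterior Inverse-Gamma(23/3, 3475/48)
obs 11: x=6 → posterior Inverse-Gamma(49/6, 4075/48)
obs 12: x=-1 → posterior Inverse-Gamma(26/3, 4171/48)
obs 13: x=1/2 → posterior Inverse-Gamma(55/6, 4177/48)
obs 14: x=4 → posterior Inverse-Gamma(29/3, 4393/48)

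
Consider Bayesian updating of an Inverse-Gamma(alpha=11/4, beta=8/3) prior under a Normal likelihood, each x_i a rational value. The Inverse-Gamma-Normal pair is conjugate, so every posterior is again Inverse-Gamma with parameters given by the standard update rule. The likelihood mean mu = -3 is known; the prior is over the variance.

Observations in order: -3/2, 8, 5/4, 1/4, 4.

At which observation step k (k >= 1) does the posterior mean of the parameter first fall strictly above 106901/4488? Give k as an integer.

obs 1: x=-3/2 → posterior Inverse-Gamma(13/4, 91/24)
obs 2: x=8 → posterior Inverse-Gamma(15/4, 1543/24)
obs 3: x=5/4 → posterior Inverse-Gamma(17/4, 7039/96)
obs 4: x=1/4 → posterior Inverse-Gamma(19/4, 3773/48)
obs 5: x=4 → posterior Inverse-Gamma(21/4, 4949/48)

k = 5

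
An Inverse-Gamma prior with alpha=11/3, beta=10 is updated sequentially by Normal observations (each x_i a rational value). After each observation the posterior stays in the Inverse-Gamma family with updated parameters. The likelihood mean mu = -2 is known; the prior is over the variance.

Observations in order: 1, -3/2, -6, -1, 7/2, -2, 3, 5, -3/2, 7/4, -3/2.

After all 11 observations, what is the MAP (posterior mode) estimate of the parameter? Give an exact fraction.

obs 1: x=1 → posterior Inverse-Gamma(25/6, 29/2)
obs 2: x=-3/2 → posterior Inverse-Gamma(14/3, 117/8)
obs 3: x=-6 → posterior Inverse-Gamma(31/6, 181/8)
obs 4: x=-1 → posterior Inverse-Gamma(17/3, 185/8)
obs 5: x=7/2 → posterior Inverse-Gamma(37/6, 153/4)
obs 6: x=-2 → posterior Inverse-Gamma(20/3, 153/4)
obs 7: x=3 → posterior Inverse-Gamma(43/6, 203/4)
obs 8: x=5 → posterior Inverse-Gamma(23/3, 301/4)
obs 9: x=-3/2 → posterior Inverse-Gamma(49/6, 603/8)
obs 10: x=7/4 → posterior Inverse-Gamma(26/3, 2637/32)
obs 11: x=-3/2 → posterior Inverse-Gamma(55/6, 2641/32)

7923/976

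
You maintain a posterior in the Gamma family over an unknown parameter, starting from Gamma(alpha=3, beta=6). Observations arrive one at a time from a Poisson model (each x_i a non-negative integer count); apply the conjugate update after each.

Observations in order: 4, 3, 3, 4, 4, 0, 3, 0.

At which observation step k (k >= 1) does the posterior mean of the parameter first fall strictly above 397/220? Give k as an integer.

obs 1: x=4 → posterior Gamma(7, 7)
obs 2: x=3 → posterior Gamma(10, 8)
obs 3: x=3 → posterior Gamma(13, 9)
obs 4: x=4 → posterior Gamma(17, 10)
obs 5: x=4 → posterior Gamma(21, 11)
obs 6: x=0 → posterior Gamma(21, 12)
obs 7: x=3 → posterior Gamma(24, 13)
obs 8: x=0 → posterior Gamma(24, 14)

k = 5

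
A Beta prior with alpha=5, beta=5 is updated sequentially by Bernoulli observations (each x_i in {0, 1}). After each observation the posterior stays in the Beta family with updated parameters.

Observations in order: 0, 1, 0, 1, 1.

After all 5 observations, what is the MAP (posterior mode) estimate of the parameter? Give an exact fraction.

7/13

obs 1: x=0 → posterior Beta(5, 6)
obs 2: x=1 → posterior Beta(6, 6)
obs 3: x=0 → posterior Beta(6, 7)
obs 4: x=1 → posterior Beta(7, 7)
obs 5: x=1 → posterior Beta(8, 7)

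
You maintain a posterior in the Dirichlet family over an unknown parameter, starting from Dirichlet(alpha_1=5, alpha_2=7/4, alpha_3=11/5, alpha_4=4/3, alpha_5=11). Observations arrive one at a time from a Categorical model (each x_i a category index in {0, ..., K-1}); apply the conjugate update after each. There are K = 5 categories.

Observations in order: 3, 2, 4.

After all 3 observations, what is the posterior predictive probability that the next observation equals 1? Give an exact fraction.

105/1457

obs 1: x=3 → posterior Dirichlet(5, 7/4, 11/5, 7/3, 11)
obs 2: x=2 → posterior Dirichlet(5, 7/4, 16/5, 7/3, 11)
obs 3: x=4 → posterior Dirichlet(5, 7/4, 16/5, 7/3, 12)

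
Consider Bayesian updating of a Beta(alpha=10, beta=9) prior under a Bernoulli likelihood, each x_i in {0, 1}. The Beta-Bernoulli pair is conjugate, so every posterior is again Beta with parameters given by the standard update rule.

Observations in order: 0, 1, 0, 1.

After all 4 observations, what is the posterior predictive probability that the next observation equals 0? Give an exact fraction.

obs 1: x=0 → posterior Beta(10, 10)
obs 2: x=1 → posterior Beta(11, 10)
obs 3: x=0 → posterior Beta(11, 11)
obs 4: x=1 → posterior Beta(12, 11)

11/23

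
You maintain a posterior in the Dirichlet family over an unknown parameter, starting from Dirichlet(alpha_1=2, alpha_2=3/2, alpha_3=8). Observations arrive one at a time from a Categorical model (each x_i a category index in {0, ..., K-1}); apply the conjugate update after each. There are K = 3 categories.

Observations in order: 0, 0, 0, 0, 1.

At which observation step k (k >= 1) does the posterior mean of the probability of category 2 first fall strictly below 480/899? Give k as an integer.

k = 4

obs 1: x=0 → posterior Dirichlet(3, 3/2, 8)
obs 2: x=0 → posterior Dirichlet(4, 3/2, 8)
obs 3: x=0 → posterior Dirichlet(5, 3/2, 8)
obs 4: x=0 → posterior Dirichlet(6, 3/2, 8)
obs 5: x=1 → posterior Dirichlet(6, 5/2, 8)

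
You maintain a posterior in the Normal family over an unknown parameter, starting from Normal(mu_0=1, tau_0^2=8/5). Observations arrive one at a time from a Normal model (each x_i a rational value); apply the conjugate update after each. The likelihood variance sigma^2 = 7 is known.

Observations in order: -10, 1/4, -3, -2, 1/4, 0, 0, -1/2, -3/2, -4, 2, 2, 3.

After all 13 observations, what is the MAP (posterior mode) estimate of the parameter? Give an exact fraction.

obs 1: x=-10 → posterior Normal(-45/43, 56/43)
obs 2: x=1/4 → posterior Normal(-43/51, 56/51)
obs 3: x=-3 → posterior Normal(-67/59, 56/59)
obs 4: x=-2 → posterior Normal(-83/67, 56/67)
obs 5: x=1/4 → posterior Normal(-27/25, 56/75)
obs 6: x=0 → posterior Normal(-81/83, 56/83)
obs 7: x=0 → posterior Normal(-81/91, 8/13)
obs 8: x=-1/2 → posterior Normal(-85/99, 56/99)
obs 9: x=-3/2 → posterior Normal(-97/107, 56/107)
obs 10: x=-4 → posterior Normal(-129/115, 56/115)
obs 11: x=2 → posterior Normal(-113/123, 56/123)
obs 12: x=2 → posterior Normal(-97/131, 56/131)
obs 13: x=3 → posterior Normal(-73/139, 56/139)

-73/139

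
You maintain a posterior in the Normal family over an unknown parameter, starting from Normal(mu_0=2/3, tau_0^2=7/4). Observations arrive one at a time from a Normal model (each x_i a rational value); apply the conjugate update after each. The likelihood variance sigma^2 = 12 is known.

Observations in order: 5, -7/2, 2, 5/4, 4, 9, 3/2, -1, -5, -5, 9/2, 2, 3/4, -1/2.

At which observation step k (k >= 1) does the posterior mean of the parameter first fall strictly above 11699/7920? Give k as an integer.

k = 6

obs 1: x=5 → posterior Normal(67/55, 84/55)
obs 2: x=-7/2 → posterior Normal(85/124, 42/31)
obs 3: x=2 → posterior Normal(113/138, 28/23)
obs 4: x=5/4 → posterior Normal(261/304, 21/19)
obs 5: x=4 → posterior Normal(373/332, 84/83)
obs 6: x=9 → posterior Normal(125/72, 14/15)
obs 7: x=3/2 → posterior Normal(667/388, 84/97)
obs 8: x=-1 → posterior Normal(639/416, 21/26)
obs 9: x=-5 → posterior Normal(499/444, 28/37)
obs 10: x=-5 → posterior Normal(359/472, 42/59)
obs 11: x=9/2 → posterior Normal(97/100, 84/125)
obs 12: x=2 → posterior Normal(541/528, 7/11)
obs 13: x=3/4 → posterior Normal(281/278, 84/139)
obs 14: x=-1/2 → posterior Normal(137/146, 42/73)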